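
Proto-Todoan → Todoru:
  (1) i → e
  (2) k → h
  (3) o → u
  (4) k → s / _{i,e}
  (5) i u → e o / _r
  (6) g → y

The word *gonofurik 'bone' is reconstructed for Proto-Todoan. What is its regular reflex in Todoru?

Todoru: *gonofurik > gonofurek > gonofureh > gunufureh > gunuforeh > yunuforeh  (by vowel merger, unconditioned shift, vowel merger, pre-rhotic lowering, unconditioned shift)

yunuforeh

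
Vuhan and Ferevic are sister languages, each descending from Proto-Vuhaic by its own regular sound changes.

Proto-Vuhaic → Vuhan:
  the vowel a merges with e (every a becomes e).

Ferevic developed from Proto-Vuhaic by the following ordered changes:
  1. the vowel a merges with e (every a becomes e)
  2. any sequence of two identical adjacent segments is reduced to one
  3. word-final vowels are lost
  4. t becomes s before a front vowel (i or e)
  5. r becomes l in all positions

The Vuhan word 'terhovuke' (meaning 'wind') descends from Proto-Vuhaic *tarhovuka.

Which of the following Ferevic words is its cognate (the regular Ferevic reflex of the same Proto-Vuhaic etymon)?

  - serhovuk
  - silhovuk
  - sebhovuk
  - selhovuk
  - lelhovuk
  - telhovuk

Ferevic: *tarhovuka
  tarhovuka → terhovuke   [vowel merger]
  terhovuke (rule 2 does not apply)
  terhovuke → terhovuk   [apocope]
  terhovuk → serhovuk   [palatalisation]
  serhovuk → selhovuk   [unconditioned shift]
  giving Ferevic selhovuk.

selhovuk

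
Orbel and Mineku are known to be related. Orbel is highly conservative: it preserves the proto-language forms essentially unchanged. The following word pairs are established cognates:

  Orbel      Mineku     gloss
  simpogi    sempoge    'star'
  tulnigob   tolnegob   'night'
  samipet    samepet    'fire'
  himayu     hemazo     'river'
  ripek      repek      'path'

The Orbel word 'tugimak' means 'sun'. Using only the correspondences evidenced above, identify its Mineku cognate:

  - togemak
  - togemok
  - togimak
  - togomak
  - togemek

tulnigob ~ tolnegob — Orbel u corresponds to Mineku o after a consonant, before a consonant other than r, m, n, p, b, f, v.
simpogi ~ sempoge, himayu ~ hemazo — Orbel i corresponds to Mineku e after a consonant, before a nasal.
Applying these to Orbel 'tugimak':
  tugimak → togimak   (u→o after a consonant, before a consonant other than r, m, n, p, b, f, v)
  togimak → togemak   (i→e after a consonant, before a nasal)
So the Mineku cognate is 'togemak'.

togemak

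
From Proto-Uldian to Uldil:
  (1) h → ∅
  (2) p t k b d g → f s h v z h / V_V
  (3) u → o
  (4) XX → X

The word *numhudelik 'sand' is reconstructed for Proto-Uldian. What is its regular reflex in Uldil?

Uldil: start from *numhudelik.
  rule 1 (h-loss): numhudelik → numudelik
  rule 2 (intervocalic lenition): numudelik → numuzelik
  rule 3 (vowel merger): numuzelik → nomozelik
  rule 4: no change — nomozelik
  ⇒ Uldil nomozelik

nomozelik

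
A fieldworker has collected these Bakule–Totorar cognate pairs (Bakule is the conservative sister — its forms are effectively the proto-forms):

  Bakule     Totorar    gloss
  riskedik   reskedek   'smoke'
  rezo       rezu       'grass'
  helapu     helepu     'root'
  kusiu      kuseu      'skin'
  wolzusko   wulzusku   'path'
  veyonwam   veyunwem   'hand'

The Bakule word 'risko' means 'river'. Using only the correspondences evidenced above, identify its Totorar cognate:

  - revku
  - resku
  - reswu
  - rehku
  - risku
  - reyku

riskedik ~ reskedek — Bakule i corresponds to Totorar e after a consonant, before a consonant other than r, m, n, p, b, f, v.
rezo ~ rezu, wolzusko ~ wulzusku — Bakule o corresponds to Totorar u word-finally.
Applying these to Bakule 'risko':
  risko → resko   (i→e after a consonant, before a consonant other than r, m, n, p, b, f, v)
  resko → resku   (o→u word-finally)
So the Totorar cognate is 'resku'.

resku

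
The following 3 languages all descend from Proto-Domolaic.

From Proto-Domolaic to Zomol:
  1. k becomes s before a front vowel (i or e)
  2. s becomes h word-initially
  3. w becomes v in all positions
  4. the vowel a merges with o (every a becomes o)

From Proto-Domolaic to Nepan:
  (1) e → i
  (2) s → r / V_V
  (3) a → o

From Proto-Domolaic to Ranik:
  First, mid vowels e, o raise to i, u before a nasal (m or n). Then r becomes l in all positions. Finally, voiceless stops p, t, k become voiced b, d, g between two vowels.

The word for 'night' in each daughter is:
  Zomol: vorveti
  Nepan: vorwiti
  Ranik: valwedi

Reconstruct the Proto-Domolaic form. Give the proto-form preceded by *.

Position 4: Zomol has v, Nepan has w, Ranik has w. Nepan preserves w here (none of its changes turn any other segment into w), so the proto-segment is *w.
Position 5: Zomol has e, Nepan has i, Ranik has e. Zomol preserves e here (none of its changes turn any other segment into e), so the proto-segment is *e.
Position 3: Zomol has r, Nepan has r, Ranik has l. Zomol preserves r here (none of its changes turn any other segment into r), so the proto-segment is *r.
This points to *varweti. Verify forward in each daughter:
Zomol: start from *varweti.
  rule 1: no change — varweti
  rule 2: no change — varweti
  rule 3 (unconditioned shift): varweti → varveti
  rule 4 (vowel merger): varveti → vorveti
  ⇒ Zomol vorveti
Nepan: *varweti > varwiti > vorwiti  (by vowel merger, vowel merger)
Ranik: *varweti > valweti > valwedi  (by unconditioned shift, intervocalic voicing)
*varweti is the unique common source.

*varweti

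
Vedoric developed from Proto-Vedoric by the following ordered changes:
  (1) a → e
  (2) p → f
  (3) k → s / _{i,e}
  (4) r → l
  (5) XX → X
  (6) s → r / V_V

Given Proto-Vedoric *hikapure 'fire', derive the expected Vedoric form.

Vedoric: start from *hikapure.
  rule 1 (vowel merger): hikapure → hikepure
  rule 2 (unconditioned shift): hikepure → hikefure
  rule 3 (palatalisation): hikefure → hisefure
  rule 4 (unconditioned shift): hisefure → hisefule
  rule 5: no change — hisefule
  rule 6 (rhotacism): hisefule → hirefule
  ⇒ Vedoric hirefule

hirefule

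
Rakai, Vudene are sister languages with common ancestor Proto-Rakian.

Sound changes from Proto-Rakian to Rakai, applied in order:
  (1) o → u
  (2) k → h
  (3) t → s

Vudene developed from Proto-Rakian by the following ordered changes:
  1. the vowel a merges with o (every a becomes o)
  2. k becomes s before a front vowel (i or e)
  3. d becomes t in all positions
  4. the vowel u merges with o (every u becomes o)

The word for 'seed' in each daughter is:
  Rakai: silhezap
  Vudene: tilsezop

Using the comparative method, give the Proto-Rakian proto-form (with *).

*tilkezap

Position 7: Rakai has a, Vudene has o. Rakai preserves a here (none of its changes turn any other segment into a), so the proto-segment is *a.
Position 4: Rakai has h, Vudene has s. Taking the neighbouring segments as reconstructed: Rakai h could go back to *k or *h; Vudene s could go back to *k or *s — the one source consistent with every daughter is *k.
Continuing position by position gives *tilkezap; check it forward:
Rakai: start from *tilkezap.
  rule 1: no change — tilkezap
  rule 2 (unconditioned shift): tilkezap → tilhezap
  rule 3 (unconditioned shift): tilhezap → silhezap
  ⇒ Rakai silhezap
Vudene: *tilkezap > tilkezop > tilsezop  (by vowel merger, palatalisation)
Only *tilkezap yields all of Rakai silhezap, Vudene tilsezop.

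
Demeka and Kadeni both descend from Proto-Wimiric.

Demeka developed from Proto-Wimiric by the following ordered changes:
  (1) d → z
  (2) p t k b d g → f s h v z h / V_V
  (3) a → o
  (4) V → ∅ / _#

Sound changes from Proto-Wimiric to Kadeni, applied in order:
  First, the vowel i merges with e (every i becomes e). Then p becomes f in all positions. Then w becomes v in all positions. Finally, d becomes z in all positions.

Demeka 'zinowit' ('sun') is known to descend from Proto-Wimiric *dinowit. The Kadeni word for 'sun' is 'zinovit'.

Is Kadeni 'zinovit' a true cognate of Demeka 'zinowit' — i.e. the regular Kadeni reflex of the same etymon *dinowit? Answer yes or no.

no

Derive the expected Kadeni reflex of *dinowit:
Kadeni: start from *dinowit.
  rule 1 (vowel merger): dinowit → denowet
  rule 2: no change — denowet
  rule 3 (unconditioned shift): denowet → denovet
  rule 4 (unconditioned shift): denovet → zenovet
  ⇒ Kadeni zenovet
The regular Kadeni reflex would be 'zenovet', but the attested form is 'zinovit'. The correspondence is irregular, so they are not cognates (the Kadeni form has a different source).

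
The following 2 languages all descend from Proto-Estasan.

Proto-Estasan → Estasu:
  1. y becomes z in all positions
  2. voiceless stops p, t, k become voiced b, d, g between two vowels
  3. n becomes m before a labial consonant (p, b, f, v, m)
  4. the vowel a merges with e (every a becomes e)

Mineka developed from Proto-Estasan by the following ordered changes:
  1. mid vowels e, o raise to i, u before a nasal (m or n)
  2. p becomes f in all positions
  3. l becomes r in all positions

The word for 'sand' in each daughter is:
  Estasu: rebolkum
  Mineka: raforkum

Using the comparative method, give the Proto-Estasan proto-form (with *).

Position 5: Estasu has l, Mineka has r. Estasu preserves l here (none of its changes turn any other segment into l), so the proto-segment is *l.
Position 3: Estasu has b, Mineka has f. Taking the neighbouring segments as reconstructed: Estasu b could go back to *p or *b; Mineka f could go back to *p or *f — the one source consistent with every daughter is *p.
Position 2: Estasu has e, Mineka has a. Mineka preserves a here (none of its changes turn any other segment into a), so the proto-segment is *a.
Verify the candidate proto-form against each daughter:
Estasu: *rapolkum > rabolkum > rebolkum  (by intervocalic voicing, vowel merger)
Mineka: *rapolkum > rafolkum > raforkum  (by unconditioned shift, unconditioned shift)
Only *rapolkum yields all of Estasu rebolkum, Mineka raforkum.

*rapolkum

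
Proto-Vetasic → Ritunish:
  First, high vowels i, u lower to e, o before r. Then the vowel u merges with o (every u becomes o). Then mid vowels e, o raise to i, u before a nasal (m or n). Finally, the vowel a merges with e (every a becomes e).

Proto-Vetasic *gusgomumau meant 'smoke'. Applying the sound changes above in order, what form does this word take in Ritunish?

gosgumumeo

Ritunish: *gusgomumau > gosgomomao > gosgumumao > gosgumumeo  (by vowel merger, pre-nasal raising, vowel merger)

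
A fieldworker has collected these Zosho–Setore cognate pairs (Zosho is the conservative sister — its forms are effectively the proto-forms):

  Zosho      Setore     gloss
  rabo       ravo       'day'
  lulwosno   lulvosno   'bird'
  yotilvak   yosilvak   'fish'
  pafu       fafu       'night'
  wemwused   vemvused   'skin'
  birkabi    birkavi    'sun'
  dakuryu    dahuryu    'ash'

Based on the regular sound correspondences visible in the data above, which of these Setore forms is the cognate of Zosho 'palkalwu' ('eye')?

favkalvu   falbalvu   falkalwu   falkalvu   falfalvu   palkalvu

falkalvu

pafu ~ fafu — Zosho p corresponds to Setore f word-initially before a back vowel.
wemwused ~ vemvused — Zosho w corresponds to Setore v after a consonant, before a back vowel.
Applying these to Zosho 'palkalwu':
  palkalwu → falkalwu   (p→f word-initially before a back vowel)
  falkalwu → falkalvu   (w→v after a consonant, before a back vowel)
So the Setore cognate is 'falkalvu'.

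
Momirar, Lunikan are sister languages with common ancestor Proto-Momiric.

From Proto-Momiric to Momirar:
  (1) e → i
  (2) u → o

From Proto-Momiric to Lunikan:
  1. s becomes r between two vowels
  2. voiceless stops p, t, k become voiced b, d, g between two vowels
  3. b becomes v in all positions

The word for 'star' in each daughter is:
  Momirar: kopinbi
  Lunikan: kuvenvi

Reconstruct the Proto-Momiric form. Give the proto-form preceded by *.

Position 2: Momirar has o, Lunikan has u. Lunikan preserves u here (none of its changes turn any other segment into u), so the proto-segment is *u.
Position 3: Momirar has p, Lunikan has v. Momirar preserves p here (none of its changes turn any other segment into p), so the proto-segment is *p.
Position 6: Momirar has b, Lunikan has v. Momirar preserves b here (none of its changes turn any other segment into b), so the proto-segment is *b.
This points to *kupenbi. Verify forward in each daughter:
Momirar: *kupenbi
  kupenbi → kupinbi   [vowel merger]
  kupinbi → kopinbi   [vowel merger]
  giving Momirar kopinbi.
Lunikan: *kupenbi > kubenbi > kuvenvi  (by intervocalic voicing, unconditioned shift)
*kupenbi is the unique common source.

*kupenbi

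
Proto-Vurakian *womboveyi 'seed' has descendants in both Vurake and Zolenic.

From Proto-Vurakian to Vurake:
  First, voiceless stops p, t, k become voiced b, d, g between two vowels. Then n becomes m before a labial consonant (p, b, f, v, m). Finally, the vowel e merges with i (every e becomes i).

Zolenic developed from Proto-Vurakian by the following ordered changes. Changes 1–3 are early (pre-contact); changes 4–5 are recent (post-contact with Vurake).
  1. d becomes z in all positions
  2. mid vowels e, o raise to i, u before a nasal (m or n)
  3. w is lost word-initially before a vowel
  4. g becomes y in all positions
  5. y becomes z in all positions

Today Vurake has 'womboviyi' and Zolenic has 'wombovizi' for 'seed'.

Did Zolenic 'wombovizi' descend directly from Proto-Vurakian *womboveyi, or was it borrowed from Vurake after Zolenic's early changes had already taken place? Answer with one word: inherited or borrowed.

borrowed

If inherited, *womboveyi would pass through all of Zolenic's changes:
Zolenic: *womboveyi
  womboveyi (rule 1 does not apply)
  womboveyi → wumboveyi   [pre-nasal raising]
  wumboveyi → umboveyi   [glide loss]
  umboveyi (rule 4 does not apply)
  umboveyi → umbovezi   [unconditioned shift]
  giving Zolenic umbovezi.
If borrowed from Vurake 'womboviyi' after the early changes, it would undergo only the recent ones:
  rule 4 (unconditioned shift): no change (womboviyi)
  rule 5 (unconditioned shift): womboviyi → wombovizi
  ⇒ as a loan: wombovizi
Zolenic 'wombovizi' matches the loan outcome 'wombovizi', not the inherited 'umbovezi' — it skipped the early Zolenic changes, so it was borrowed from Vurake.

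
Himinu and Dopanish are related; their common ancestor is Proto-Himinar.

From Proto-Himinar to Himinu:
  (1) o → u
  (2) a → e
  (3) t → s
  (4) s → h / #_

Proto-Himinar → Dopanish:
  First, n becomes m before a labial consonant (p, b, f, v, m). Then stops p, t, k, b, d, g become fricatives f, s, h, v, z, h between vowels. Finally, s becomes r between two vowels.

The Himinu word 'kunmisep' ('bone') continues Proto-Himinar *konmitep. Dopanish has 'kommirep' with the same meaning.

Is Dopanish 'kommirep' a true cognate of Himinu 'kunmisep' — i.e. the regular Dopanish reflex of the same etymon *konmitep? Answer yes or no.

Derive the expected Dopanish reflex of *konmitep:
Dopanish: *konmitep
  konmitep → kommitep   [nasal place assimilation]
  kommitep → kommisep   [intervocalic lenition]
  kommisep → kommirep   [rhotacism]
  giving Dopanish kommirep.
Dopanish 'kommirep' matches the regular reflex exactly, so the pair is cognate.

yes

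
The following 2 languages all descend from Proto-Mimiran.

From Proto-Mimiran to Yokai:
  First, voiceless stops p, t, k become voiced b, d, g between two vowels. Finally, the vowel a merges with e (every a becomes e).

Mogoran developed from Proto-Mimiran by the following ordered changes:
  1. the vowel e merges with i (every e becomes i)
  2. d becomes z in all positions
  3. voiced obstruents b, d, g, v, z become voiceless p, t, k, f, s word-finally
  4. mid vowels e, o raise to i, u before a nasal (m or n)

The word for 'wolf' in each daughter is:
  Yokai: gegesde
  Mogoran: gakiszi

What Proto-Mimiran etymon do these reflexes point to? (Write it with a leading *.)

*gakesde

Position 7: Yokai has e, Mogoran has i. Taking the neighbouring segments as reconstructed: Yokai e could go back to *a or *e; Mogoran i could go back to *e or *i — the one source consistent with every daughter is *e.
Position 4: Yokai has e, Mogoran has i. Taking the neighbouring segments as reconstructed: Yokai e could go back to *a or *e; Mogoran i could go back to *e or *i — the one source consistent with every daughter is *e.
This points to *gakesde. Verify forward in each daughter:
Yokai: *gakesde > gagesde > gegesde  (by intervocalic voicing, vowel merger)
Mogoran: *gakesde > gakisdi > gakiszi  (by vowel merger, unconditioned shift)
No other proto-form is consistent with every reflex, so the reconstruction is *gakesde.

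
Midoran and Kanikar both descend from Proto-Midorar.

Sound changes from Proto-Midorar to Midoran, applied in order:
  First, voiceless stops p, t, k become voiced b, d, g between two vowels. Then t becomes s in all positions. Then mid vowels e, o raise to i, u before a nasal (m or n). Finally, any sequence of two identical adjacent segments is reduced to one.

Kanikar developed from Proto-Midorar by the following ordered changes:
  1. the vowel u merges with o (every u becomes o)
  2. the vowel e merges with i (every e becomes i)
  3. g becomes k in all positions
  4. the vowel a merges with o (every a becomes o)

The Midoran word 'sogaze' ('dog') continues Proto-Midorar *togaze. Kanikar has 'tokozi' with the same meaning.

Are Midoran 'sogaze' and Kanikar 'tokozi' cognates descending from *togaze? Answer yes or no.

yes

Derive the expected Kanikar reflex of *togaze:
Kanikar: *togaze > togazi > tokazi > tokozi  (by vowel merger, unconditioned shift, vowel merger)
Kanikar 'tokozi' matches the regular reflex exactly, so the pair is cognate.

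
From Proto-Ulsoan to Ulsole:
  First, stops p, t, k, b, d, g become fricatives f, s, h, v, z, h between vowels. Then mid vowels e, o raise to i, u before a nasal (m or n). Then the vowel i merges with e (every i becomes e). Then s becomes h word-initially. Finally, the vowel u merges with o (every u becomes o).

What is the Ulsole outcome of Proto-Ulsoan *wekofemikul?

wehofemehol

Ulsole: *wekofemikul
  wekofemikul → wehofemihul   [intervocalic lenition]
  wehofemihul → wehofimihul   [pre-nasal raising]
  wehofimihul → wehofemehul   [vowel merger]
  wehofemehul (rule 4 does not apply)
  wehofemehul → wehofemehol   [vowel merger]
  giving Ulsole wehofemehol.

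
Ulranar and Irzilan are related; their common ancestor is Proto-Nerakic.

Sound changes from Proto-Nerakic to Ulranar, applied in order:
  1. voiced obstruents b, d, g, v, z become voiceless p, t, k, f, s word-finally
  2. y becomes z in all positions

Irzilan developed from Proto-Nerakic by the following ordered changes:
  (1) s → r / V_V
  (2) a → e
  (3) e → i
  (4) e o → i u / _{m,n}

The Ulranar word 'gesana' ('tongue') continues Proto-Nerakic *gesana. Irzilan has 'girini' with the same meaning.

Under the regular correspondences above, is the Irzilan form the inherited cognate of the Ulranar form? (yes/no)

Derive the expected Irzilan reflex of *gesana:
Irzilan: *gesana
  gesana → gerana   [rhotacism]
  gerana → gerene   [vowel merger]
  gerene → girini   [vowel merger]
  girini (rule 4 does not apply)
  giving Irzilan girini.
Irzilan 'girini' matches the regular reflex exactly, so the pair is cognate.

yes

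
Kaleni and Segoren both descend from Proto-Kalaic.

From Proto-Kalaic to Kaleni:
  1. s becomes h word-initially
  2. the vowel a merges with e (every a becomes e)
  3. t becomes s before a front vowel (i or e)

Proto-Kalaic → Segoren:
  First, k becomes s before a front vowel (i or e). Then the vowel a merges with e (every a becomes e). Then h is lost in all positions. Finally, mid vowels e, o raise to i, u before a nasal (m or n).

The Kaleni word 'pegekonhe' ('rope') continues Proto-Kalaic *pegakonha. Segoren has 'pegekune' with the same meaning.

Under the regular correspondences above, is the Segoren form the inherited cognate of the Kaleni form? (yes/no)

Derive the expected Segoren reflex of *pegakonha:
Segoren: *pegakonha > pegekonhe > pegekone > pegekune  (by vowel merger, h-loss, pre-nasal raising)
Segoren 'pegekune' matches the regular reflex exactly, so the pair is cognate.

yes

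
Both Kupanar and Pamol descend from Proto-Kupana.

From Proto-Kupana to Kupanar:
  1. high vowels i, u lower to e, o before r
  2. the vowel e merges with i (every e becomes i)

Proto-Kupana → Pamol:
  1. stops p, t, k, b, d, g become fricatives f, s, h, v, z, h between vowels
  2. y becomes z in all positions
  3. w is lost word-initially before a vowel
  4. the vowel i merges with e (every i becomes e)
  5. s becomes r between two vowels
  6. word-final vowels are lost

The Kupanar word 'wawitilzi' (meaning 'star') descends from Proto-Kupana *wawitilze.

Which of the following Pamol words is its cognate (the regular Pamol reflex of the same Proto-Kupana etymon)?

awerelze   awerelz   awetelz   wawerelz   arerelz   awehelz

awerelz

Pamol: *wawitilze
  wawitilze → wawisilze   [intervocalic lenition]
  wawisilze (rule 2 does not apply)
  wawisilze → awisilze   [glide loss]
  awisilze → aweselze   [vowel merger]
  aweselze → awerelze   [rhotacism]
  awerelze → awerelz   [apocope]
  giving Pamol awerelz.
Among the options, 'awerelz' alone shows every Pamol change applied in order.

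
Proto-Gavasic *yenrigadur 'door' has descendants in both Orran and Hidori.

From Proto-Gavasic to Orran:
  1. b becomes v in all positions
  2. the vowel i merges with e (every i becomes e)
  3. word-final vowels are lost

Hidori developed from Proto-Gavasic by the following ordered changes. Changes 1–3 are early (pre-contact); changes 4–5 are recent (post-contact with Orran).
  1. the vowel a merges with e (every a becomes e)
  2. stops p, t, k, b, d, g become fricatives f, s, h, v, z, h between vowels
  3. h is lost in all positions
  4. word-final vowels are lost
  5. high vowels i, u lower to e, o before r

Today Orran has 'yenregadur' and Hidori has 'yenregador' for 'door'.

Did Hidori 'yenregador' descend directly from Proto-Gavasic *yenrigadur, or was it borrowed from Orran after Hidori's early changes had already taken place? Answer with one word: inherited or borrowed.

borrowed

If inherited, *yenrigadur would pass through all of Hidori's changes:
Hidori: *yenrigadur
  yenrigadur → yenrigedur   [vowel merger]
  yenrigedur → yenrihezur   [intervocalic lenition]
  yenrihezur → yenriezur   [h-loss]
  yenriezur (rule 4 does not apply)
  yenriezur → yenriezor   [pre-rhotic lowering]
  giving Hidori yenriezor.
If borrowed from Orran 'yenregadur' after the early changes, it would undergo only the recent ones:
  rule 4 (apocope): no change (yenregadur)
  rule 5 (pre-rhotic lowering): yenregadur → yenregador
  ⇒ as a loan: yenregador
Hidori 'yenregador' matches the loan outcome 'yenregador', not the inherited 'yenriezor' — it skipped the early Hidori changes, so it was borrowed from Orran.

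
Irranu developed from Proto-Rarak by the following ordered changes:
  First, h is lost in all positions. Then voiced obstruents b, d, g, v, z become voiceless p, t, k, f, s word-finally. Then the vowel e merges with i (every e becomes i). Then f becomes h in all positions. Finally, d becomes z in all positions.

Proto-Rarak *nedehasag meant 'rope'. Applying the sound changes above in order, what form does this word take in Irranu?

Irranu: *nedehasag > nedeasag > nedeasak > nidiasak > niziasak  (by h-loss, final devoicing, vowel merger, unconditioned shift)

niziasak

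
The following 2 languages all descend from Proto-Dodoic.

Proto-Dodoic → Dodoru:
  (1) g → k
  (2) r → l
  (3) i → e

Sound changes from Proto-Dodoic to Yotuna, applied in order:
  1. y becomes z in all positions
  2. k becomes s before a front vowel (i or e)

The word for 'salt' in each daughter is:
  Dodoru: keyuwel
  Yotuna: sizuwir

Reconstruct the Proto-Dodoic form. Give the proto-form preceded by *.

*kiyuwir

Position 2: Dodoru has e, Yotuna has i. Yotuna preserves i here (none of its changes turn any other segment into i), so the proto-segment is *i.
Position 3: Dodoru has y, Yotuna has z. Dodoru preserves y here (none of its changes turn any other segment into y), so the proto-segment is *y.
Position 6: Dodoru has e, Yotuna has i. Yotuna preserves i here (none of its changes turn any other segment into i), so the proto-segment is *i.
Continuing position by position gives *kiyuwir; check it forward:
Dodoru: *kiyuwir
  kiyuwir (rule 1 does not apply)
  kiyuwir → kiyuwil   [unconditioned shift]
  kiyuwil → keyuwel   [vowel merger]
  giving Dodoru keyuwel.
Yotuna: *kiyuwir
  kiyuwir → kizuwir   [unconditioned shift]
  kizuwir → sizuwir   [palatalisation]
  giving Yotuna sizuwir.
Only *kiyuwir yields all of Dodoru keyuwel, Yotuna sizuwir.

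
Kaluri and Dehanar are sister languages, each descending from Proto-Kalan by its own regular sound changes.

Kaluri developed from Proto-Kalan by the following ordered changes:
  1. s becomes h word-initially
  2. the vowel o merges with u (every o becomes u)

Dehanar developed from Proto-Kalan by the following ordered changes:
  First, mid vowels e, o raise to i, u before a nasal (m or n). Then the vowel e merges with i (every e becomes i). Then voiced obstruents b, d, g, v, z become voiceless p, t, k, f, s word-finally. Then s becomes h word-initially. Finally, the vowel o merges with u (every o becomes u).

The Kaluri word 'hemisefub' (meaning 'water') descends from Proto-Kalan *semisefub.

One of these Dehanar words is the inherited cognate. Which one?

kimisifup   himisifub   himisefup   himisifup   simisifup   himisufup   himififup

himisifup

Dehanar: start from *semisefub.
  rule 1 (pre-nasal raising): semisefub → simisefub
  rule 2 (vowel merger): simisefub → simisifub
  rule 3 (final devoicing): simisifub → simisifup
  rule 4 (debuccalisation): simisifup → himisifup
  rule 5: no change — himisifup
  ⇒ Dehanar himisifup
The other candidates each miss or misapply at least one Dehanar change.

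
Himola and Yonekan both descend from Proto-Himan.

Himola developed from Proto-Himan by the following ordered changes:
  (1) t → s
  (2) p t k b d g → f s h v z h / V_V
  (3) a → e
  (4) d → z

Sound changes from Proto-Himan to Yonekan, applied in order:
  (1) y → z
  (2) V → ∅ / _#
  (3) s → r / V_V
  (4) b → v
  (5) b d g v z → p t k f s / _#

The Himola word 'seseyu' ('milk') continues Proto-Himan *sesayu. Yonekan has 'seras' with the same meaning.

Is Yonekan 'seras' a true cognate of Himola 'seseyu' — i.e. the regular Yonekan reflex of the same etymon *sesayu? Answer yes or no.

yes

Derive the expected Yonekan reflex of *sesayu:
Yonekan: *sesayu
  sesayu → sesazu   [unconditioned shift]
  sesazu → sesaz   [apocope]
  sesaz → seraz   [rhotacism]
  seraz (rule 4 does not apply)
  seraz → seras   [final devoicing]
  giving Yonekan seras.
Yonekan 'seras' matches the regular reflex exactly, so the pair is cognate.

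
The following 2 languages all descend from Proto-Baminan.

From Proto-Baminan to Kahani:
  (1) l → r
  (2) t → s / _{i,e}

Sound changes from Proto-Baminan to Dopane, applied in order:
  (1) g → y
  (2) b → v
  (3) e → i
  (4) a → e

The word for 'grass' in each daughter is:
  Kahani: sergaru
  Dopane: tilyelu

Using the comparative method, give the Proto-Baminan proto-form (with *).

*telgalu

Position 1: Kahani has s, Dopane has t. Dopane preserves t here (none of its changes turn any other segment into t), so the proto-segment is *t.
Position 6: Kahani has r, Dopane has l. Dopane preserves l here (none of its changes turn any other segment into l), so the proto-segment is *l.
Continuing position by position gives *telgalu; check it forward:
Kahani: *telgalu > tergaru > sergaru  (by unconditioned shift, palatalisation)
Dopane: *telgalu > telyalu > tilyalu > tilyelu  (by unconditioned shift, vowel merger, vowel merger)
No other proto-form is consistent with every reflex, so the reconstruction is *telgalu.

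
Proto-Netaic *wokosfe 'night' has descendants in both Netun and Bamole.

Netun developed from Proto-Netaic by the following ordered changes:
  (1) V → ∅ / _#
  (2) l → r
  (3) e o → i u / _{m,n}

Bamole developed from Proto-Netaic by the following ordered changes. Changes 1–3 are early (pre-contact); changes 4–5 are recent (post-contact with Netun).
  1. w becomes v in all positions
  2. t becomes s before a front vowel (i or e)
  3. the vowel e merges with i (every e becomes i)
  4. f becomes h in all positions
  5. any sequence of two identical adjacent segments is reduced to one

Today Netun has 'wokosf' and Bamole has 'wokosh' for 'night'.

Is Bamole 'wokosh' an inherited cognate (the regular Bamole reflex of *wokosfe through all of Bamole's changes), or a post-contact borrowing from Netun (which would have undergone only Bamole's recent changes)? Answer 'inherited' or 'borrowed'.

If inherited, *wokosfe would pass through all of Bamole's changes:
Bamole: *wokosfe > vokosfe > vokosfi > vokoshi  (by unconditioned shift, vowel merger, unconditioned shift)
If borrowed from Netun 'wokosf' after the early changes, it would undergo only the recent ones:
  rule 4 (unconditioned shift): wokosf → wokosh
  rule 5 (degemination): no change (wokosh)
  ⇒ as a loan: wokosh
Bamole 'wokosh' matches the loan outcome 'wokosh', not the inherited 'vokoshi' — it skipped the early Bamole changes, so it was borrowed from Netun.

borrowed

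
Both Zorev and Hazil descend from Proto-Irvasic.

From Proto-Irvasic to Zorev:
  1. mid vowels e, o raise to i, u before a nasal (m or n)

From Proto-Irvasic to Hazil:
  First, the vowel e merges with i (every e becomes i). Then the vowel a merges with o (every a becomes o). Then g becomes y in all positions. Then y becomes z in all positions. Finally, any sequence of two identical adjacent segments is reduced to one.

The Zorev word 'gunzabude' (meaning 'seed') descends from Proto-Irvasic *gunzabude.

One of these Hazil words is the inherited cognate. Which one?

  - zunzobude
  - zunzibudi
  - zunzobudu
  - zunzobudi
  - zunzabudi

zunzobudi

Hazil: start from *gunzabude.
  rule 1 (vowel merger): gunzabude → gunzabudi
  rule 2 (vowel merger): gunzabudi → gunzobudi
  rule 3 (unconditioned shift): gunzobudi → yunzobudi
  rule 4 (unconditioned shift): yunzobudi → zunzobudi
  rule 5: no change — zunzobudi
  ⇒ Hazil zunzobudi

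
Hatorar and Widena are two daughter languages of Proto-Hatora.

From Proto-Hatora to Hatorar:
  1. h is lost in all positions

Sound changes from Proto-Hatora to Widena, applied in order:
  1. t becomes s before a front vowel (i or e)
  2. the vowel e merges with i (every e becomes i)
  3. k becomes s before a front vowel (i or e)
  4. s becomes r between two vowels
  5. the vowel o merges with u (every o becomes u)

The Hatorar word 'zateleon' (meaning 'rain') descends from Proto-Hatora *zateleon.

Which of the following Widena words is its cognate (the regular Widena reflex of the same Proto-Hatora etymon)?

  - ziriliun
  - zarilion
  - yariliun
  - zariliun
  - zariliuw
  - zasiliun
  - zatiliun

Widena: *zateleon
  zateleon → zaseleon   [palatalisation]
  zaseleon → zasilion   [vowel merger]
  zasilion (rule 3 does not apply)
  zasilion → zarilion   [rhotacism]
  zarilion → zariliun   [vowel merger]
  giving Widena zariliun.
The other candidates each miss or misapply at least one Widena change.

zariliun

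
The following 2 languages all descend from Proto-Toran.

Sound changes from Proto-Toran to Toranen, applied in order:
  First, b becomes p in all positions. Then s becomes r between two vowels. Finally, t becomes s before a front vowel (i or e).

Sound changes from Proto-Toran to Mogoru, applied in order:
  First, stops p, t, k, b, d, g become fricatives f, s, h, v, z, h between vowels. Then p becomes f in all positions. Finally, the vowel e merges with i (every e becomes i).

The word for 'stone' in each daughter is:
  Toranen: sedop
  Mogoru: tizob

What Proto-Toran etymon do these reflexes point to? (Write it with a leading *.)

*tedob

Position 3: Toranen has d, Mogoru has z. Toranen preserves d here (none of its changes turn any other segment into d), so the proto-segment is *d.
Position 1: Toranen has s, Mogoru has t. Mogoru preserves t here (none of its changes turn any other segment into t), so the proto-segment is *t.
Position 2: Toranen has e, Mogoru has i. Toranen preserves e here (none of its changes turn any other segment into e), so the proto-segment is *e.
This points to *tedob. Verify forward in each daughter:
Toranen: *tedob
  tedob → tedop   [unconditioned shift]
  tedop (rule 2 does not apply)
  tedop → sedop   [palatalisation]
  giving Toranen sedop.
Mogoru: start from *tedob.
  rule 1 (intervocalic lenition): tedob → tezob
  rule 2: no change — tezob
  rule 3 (vowel merger): tezob → tizob
  ⇒ Mogoru tizob
Only *tedob yields all of Toranen sedop, Mogoru tizob.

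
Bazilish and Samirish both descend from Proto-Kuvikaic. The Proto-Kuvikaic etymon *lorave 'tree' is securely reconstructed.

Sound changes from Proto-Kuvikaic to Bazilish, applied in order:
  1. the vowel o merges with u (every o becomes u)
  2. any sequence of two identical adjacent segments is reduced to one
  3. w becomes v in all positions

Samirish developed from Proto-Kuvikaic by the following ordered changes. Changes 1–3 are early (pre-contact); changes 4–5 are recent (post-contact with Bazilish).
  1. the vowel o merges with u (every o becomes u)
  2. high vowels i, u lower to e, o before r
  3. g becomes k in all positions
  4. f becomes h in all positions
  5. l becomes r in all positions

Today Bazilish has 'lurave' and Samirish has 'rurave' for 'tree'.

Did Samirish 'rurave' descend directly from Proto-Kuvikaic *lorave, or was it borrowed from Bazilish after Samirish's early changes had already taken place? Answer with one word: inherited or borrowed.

If inherited, *lorave would pass through all of Samirish's changes:
Samirish: start from *lorave.
  rule 1 (vowel merger): lorave → lurave
  rule 2 (pre-rhotic lowering): lurave → lorave
  rule 3: no change — lorave
  rule 4: no change — lorave
  rule 5 (unconditioned shift): lorave → rorave
  ⇒ Samirish rorave
If borrowed from Bazilish 'lurave' after the early changes, it would undergo only the recent ones:
  rule 4 (unconditioned shift): no change (lurave)
  rule 5 (unconditioned shift): lurave → rurave
  ⇒ as a loan: rurave
Samirish 'rurave' matches the loan outcome 'rurave', not the inherited 'rorave' — it skipped the early Samirish changes, so it was borrowed from Bazilish.

borrowed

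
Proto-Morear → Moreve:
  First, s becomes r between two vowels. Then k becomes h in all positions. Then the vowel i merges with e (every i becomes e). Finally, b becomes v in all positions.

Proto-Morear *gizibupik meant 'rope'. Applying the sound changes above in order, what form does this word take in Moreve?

gezevupeh

Moreve: start from *gizibupik.
  rule 1: no change — gizibupik
  rule 2 (unconditioned shift): gizibupik → gizibupih
  rule 3 (vowel merger): gizibupih → gezebupeh
  rule 4 (unconditioned shift): gezebupeh → gezevupeh
  ⇒ Moreve gezevupeh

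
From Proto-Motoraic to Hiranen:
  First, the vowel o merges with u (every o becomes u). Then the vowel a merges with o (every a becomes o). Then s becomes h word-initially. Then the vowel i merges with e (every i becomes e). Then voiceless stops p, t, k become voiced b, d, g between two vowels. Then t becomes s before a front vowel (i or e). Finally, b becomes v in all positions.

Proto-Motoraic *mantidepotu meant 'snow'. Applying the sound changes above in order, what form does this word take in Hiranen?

monsedevudu

Hiranen: start from *mantidepotu.
  rule 1 (vowel merger): mantidepotu → mantideputu
  rule 2 (vowel merger): mantideputu → montideputu
  rule 3: no change — montideputu
  rule 4 (vowel merger): montideputu → montedeputu
  rule 5 (intervocalic voicing): montedeputu → montedebudu
  rule 6 (palatalisation): montedebudu → monsedebudu
  rule 7 (unconditioned shift): monsedebudu → monsedevudu
  ⇒ Hiranen monsedevudu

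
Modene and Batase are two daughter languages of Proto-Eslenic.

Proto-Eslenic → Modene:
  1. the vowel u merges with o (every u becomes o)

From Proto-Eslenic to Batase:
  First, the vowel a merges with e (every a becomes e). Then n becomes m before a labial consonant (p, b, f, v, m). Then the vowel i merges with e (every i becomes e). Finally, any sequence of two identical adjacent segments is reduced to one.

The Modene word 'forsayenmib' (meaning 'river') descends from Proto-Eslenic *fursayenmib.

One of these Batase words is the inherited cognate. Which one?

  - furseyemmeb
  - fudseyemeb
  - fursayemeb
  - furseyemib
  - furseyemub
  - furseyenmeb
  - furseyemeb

Batase: start from *fursayenmib.
  rule 1 (vowel merger): fursayenmib → furseyenmib
  rule 2 (nasal place assimilation): furseyenmib → furseyemmib
  rule 3 (vowel merger): furseyemmib → furseyemmeb
  rule 4 (degemination): furseyemmeb → furseyemeb
  ⇒ Batase furseyemeb

furseyemeb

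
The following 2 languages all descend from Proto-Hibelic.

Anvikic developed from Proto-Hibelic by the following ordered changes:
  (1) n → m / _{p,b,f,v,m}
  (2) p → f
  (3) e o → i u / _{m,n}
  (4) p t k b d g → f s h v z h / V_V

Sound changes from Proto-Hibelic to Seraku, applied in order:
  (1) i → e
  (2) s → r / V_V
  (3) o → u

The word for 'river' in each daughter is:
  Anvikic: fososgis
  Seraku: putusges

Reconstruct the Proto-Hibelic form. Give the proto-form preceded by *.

*potosgis

Position 2: Anvikic has o, Seraku has u. Anvikic preserves o here (none of its changes turn any other segment into o), so the proto-segment is *o.
Position 1: Anvikic has f, Seraku has p. Seraku preserves p here (none of its changes turn any other segment into p), so the proto-segment is *p.
Position 7: Anvikic has i, Seraku has e. Taking the neighbouring segments as reconstructed: Anvikic i can only go back to *i; Seraku e could go back to *e or *i — the one source consistent with every daughter is *i.
This points to *potosgis. Verify forward in each daughter:
Anvikic: start from *potosgis.
  rule 1: no change — potosgis
  rule 2 (unconditioned shift): potosgis → fotosgis
  rule 3: no change — fotosgis
  rule 4 (intervocalic lenition): fotosgis → fososgis
  ⇒ Anvikic fososgis
Seraku: start from *potosgis.
  rule 1 (vowel merger): potosgis → potosges
  rule 2: no change — potosges
  rule 3 (vowel merger): potosges → putusges
  ⇒ Seraku putusges
No other proto-form is consistent with every reflex, so the reconstruction is *potosgis.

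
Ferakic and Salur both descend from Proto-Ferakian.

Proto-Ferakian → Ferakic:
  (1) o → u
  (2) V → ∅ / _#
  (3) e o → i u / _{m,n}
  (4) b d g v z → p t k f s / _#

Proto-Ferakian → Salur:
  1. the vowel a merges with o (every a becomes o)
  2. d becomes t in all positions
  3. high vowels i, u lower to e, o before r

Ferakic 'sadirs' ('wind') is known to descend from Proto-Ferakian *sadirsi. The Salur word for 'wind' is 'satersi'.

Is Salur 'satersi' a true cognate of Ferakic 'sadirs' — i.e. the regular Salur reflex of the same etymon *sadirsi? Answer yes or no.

Derive the expected Salur reflex of *sadirsi:
Salur: *sadirsi > sodirsi > sotirsi > sotersi  (by vowel merger, unconditioned shift, pre-rhotic lowering)
The regular Salur reflex would be 'sotersi', but the attested form is 'satersi'. The correspondence is irregular, so they are not cognates (the Salur form has a different source).

no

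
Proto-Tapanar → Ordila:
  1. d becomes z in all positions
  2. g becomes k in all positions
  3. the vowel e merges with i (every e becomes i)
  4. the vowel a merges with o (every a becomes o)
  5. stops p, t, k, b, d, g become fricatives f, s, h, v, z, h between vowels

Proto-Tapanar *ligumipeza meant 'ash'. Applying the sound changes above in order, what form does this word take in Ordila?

lihumifizo

Ordila: start from *ligumipeza.
  rule 1: no change — ligumipeza
  rule 2 (unconditioned shift): ligumipeza → likumipeza
  rule 3 (vowel merger): likumipeza → likumipiza
  rule 4 (vowel merger): likumipiza → likumipizo
  rule 5 (intervocalic lenition): likumipizo → lihumifizo
  ⇒ Ordila lihumifizo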